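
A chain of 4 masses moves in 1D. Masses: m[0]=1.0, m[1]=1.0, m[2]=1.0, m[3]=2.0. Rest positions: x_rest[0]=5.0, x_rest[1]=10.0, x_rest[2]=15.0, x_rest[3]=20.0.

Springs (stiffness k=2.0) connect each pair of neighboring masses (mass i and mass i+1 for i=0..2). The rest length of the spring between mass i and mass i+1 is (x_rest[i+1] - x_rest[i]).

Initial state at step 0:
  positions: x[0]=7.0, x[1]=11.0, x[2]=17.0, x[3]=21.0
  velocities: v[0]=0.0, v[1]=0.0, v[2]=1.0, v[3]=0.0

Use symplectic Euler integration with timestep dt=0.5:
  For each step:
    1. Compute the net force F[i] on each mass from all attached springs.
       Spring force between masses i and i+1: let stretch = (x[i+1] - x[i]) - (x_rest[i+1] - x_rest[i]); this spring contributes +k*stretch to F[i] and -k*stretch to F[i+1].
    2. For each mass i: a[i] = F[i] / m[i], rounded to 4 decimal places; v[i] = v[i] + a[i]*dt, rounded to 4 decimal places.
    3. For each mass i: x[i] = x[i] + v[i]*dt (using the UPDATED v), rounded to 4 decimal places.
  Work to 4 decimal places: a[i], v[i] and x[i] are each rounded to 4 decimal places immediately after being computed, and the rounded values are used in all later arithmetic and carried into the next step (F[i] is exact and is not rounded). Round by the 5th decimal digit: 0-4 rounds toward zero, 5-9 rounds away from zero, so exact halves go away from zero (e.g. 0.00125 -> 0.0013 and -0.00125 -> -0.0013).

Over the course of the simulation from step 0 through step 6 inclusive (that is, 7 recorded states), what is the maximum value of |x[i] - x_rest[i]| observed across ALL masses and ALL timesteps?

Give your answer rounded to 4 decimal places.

Step 0: x=[7.0000 11.0000 17.0000 21.0000] v=[0.0000 0.0000 1.0000 0.0000]
Step 1: x=[6.5000 12.0000 16.5000 21.2500] v=[-1.0000 2.0000 -1.0000 0.5000]
Step 2: x=[6.2500 12.5000 16.1250 21.5625] v=[-0.5000 1.0000 -0.7500 0.6250]
Step 3: x=[6.6250 11.6875 16.6563 21.7657] v=[0.7500 -1.6250 1.0625 0.4063]
Step 4: x=[7.0313 10.8282 17.2579 21.9415] v=[0.8125 -1.7187 1.2031 0.3516]
Step 5: x=[6.8360 11.2853 16.9864 22.1964] v=[-0.3906 0.9141 -0.5430 0.5098]
Step 6: x=[6.3654 12.3683 16.4694 22.3988] v=[-0.9413 2.1659 -1.0341 0.4048]
Max displacement = 2.5000

Answer: 2.5000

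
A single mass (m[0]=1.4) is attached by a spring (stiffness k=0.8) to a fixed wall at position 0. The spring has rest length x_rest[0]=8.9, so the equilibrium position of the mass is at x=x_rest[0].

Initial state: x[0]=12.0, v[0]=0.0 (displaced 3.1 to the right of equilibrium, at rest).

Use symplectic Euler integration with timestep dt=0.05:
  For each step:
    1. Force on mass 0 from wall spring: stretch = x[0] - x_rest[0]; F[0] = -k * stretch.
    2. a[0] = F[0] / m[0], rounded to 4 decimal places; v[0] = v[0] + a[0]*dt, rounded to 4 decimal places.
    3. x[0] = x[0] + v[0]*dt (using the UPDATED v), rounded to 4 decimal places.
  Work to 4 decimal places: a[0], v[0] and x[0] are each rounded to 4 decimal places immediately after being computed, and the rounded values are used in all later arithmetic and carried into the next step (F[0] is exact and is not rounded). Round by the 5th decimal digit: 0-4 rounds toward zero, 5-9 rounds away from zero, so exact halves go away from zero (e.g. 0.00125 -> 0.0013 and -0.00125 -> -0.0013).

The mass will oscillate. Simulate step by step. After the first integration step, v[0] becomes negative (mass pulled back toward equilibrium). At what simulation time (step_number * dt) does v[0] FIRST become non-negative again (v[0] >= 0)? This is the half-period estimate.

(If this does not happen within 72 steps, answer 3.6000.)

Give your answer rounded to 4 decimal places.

Answer: 3.6000

Derivation:
Step 0: x=[12.0000] v=[0.0000]
Step 1: x=[11.9956] v=[-0.0886]
Step 2: x=[11.9868] v=[-0.1770]
Step 3: x=[11.9735] v=[-0.2652]
Step 4: x=[11.9559] v=[-0.3530]
Step 5: x=[11.9339] v=[-0.4403]
Step 6: x=[11.9076] v=[-0.5270]
Step 7: x=[11.8770] v=[-0.6129]
Step 8: x=[11.8421] v=[-0.6980]
Step 9: x=[11.8030] v=[-0.7821]
Step 10: x=[11.7598] v=[-0.8650]
Step 11: x=[11.7125] v=[-0.9467]
Step 12: x=[11.6611] v=[-1.0271]
Step 13: x=[11.6058] v=[-1.1060]
Step 14: x=[11.5466] v=[-1.1833]
Step 15: x=[11.4837] v=[-1.2589]
Step 16: x=[11.4171] v=[-1.3327]
Step 17: x=[11.3469] v=[-1.4046]
Step 18: x=[11.2732] v=[-1.4745]
Step 19: x=[11.1961] v=[-1.5423]
Step 20: x=[11.1157] v=[-1.6079]
Step 21: x=[11.0321] v=[-1.6712]
Step 22: x=[10.9455] v=[-1.7321]
Step 23: x=[10.8560] v=[-1.7905]
Step 24: x=[10.7637] v=[-1.8464]
Step 25: x=[10.6687] v=[-1.8997]
Step 26: x=[10.5712] v=[-1.9502]
Step 27: x=[10.4713] v=[-1.9980]
Step 28: x=[10.3692] v=[-2.0429]
Step 29: x=[10.2650] v=[-2.0849]
Step 30: x=[10.1588] v=[-2.1239]
Step 31: x=[10.0508] v=[-2.1599]
Step 32: x=[9.9412] v=[-2.1928]
Step 33: x=[9.8301] v=[-2.2226]
Step 34: x=[9.7176] v=[-2.2492]
Step 35: x=[9.6040] v=[-2.2726]
Step 36: x=[9.4894] v=[-2.2927]
Step 37: x=[9.3739] v=[-2.3095]
Step 38: x=[9.2578] v=[-2.3230]
Step 39: x=[9.1411] v=[-2.3332]
Step 40: x=[9.0241] v=[-2.3401]
Step 41: x=[8.9069] v=[-2.3436]
Step 42: x=[8.7897] v=[-2.3438]
Step 43: x=[8.6727] v=[-2.3407]
Step 44: x=[8.5560] v=[-2.3342]
Step 45: x=[8.4398] v=[-2.3244]
Step 46: x=[8.3242] v=[-2.3113]
Step 47: x=[8.2095] v=[-2.2949]
Step 48: x=[8.0957] v=[-2.2752]
Step 49: x=[7.9831] v=[-2.2522]
Step 50: x=[7.8718] v=[-2.2260]
Step 51: x=[7.7620] v=[-2.1966]
Step 52: x=[7.6538] v=[-2.1641]
Step 53: x=[7.5474] v=[-2.1285]
Step 54: x=[7.4429] v=[-2.0899]
Step 55: x=[7.3405] v=[-2.0483]
Step 56: x=[7.2403] v=[-2.0037]
Step 57: x=[7.1425] v=[-1.9563]
Step 58: x=[7.0472] v=[-1.9061]
Step 59: x=[6.9545] v=[-1.8532]
Step 60: x=[6.8646] v=[-1.7976]
Step 61: x=[6.7776] v=[-1.7394]
Step 62: x=[6.6937] v=[-1.6788]
Step 63: x=[6.6129] v=[-1.6158]
Step 64: x=[6.5354] v=[-1.5505]
Step 65: x=[6.4613] v=[-1.4829]
Step 66: x=[6.3906] v=[-1.4132]
Step 67: x=[6.3235] v=[-1.3415]
Step 68: x=[6.2601] v=[-1.2679]
Step 69: x=[6.2005] v=[-1.1925]
Step 70: x=[6.1447] v=[-1.1154]
Step 71: x=[6.0929] v=[-1.0367]
Step 72: x=[6.0451] v=[-0.9565]
v[0] did not become non-negative within 72 steps; using fallback time=3.6000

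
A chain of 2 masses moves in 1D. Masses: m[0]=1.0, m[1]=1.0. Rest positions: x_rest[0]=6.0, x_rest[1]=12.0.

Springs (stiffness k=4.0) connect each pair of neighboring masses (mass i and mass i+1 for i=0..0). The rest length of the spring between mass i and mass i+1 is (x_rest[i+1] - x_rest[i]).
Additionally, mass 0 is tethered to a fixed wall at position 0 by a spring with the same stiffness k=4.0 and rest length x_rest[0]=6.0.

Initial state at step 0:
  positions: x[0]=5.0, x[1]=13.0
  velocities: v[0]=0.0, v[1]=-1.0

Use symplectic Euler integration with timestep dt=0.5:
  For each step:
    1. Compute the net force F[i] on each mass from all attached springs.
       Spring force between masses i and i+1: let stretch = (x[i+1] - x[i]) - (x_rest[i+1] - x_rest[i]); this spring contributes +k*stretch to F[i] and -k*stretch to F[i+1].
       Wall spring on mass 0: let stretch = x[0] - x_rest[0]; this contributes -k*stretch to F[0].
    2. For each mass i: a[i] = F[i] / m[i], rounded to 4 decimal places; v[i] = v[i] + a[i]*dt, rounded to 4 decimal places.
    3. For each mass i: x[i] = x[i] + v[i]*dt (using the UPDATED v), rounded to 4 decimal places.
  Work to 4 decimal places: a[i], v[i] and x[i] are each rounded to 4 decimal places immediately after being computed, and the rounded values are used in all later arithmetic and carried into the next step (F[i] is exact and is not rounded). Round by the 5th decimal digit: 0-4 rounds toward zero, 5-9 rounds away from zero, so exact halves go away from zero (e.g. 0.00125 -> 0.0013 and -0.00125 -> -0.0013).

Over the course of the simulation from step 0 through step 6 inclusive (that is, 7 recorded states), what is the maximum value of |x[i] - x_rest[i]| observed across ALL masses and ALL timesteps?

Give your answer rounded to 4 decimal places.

Answer: 2.5000

Derivation:
Step 0: x=[5.0000 13.0000] v=[0.0000 -1.0000]
Step 1: x=[8.0000 10.5000] v=[6.0000 -5.0000]
Step 2: x=[5.5000 11.5000] v=[-5.0000 2.0000]
Step 3: x=[3.5000 12.5000] v=[-4.0000 2.0000]
Step 4: x=[7.0000 10.5000] v=[7.0000 -4.0000]
Step 5: x=[7.0000 11.0000] v=[0.0000 1.0000]
Step 6: x=[4.0000 13.5000] v=[-6.0000 5.0000]
Max displacement = 2.5000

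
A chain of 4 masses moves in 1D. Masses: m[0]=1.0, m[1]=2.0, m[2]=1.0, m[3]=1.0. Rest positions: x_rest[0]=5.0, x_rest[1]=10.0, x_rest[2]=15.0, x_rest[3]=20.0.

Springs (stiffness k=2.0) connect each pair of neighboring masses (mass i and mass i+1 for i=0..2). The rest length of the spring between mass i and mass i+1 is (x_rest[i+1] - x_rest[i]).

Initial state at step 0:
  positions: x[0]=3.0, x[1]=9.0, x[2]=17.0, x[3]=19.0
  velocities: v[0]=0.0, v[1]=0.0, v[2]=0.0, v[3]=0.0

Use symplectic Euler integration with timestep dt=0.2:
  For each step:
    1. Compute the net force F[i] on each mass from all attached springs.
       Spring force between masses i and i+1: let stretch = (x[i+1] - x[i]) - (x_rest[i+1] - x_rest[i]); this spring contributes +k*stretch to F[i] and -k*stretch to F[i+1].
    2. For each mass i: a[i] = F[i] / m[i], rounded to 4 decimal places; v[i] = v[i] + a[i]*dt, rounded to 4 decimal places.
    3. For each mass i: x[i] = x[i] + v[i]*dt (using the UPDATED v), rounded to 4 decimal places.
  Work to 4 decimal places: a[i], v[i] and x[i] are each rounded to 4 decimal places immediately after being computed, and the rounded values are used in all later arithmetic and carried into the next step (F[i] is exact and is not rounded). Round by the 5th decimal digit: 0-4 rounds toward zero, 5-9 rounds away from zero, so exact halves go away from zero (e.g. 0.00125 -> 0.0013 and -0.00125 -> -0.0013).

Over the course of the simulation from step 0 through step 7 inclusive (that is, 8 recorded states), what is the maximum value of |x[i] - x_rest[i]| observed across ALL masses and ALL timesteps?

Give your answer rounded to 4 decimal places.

Step 0: x=[3.0000 9.0000 17.0000 19.0000] v=[0.0000 0.0000 0.0000 0.0000]
Step 1: x=[3.0800 9.0800 16.5200 19.2400] v=[0.4000 0.4000 -2.4000 1.2000]
Step 2: x=[3.2400 9.2176 15.6624 19.6624] v=[0.8000 0.6880 -4.2880 2.1120]
Step 3: x=[3.4782 9.3739 14.6092 20.1648] v=[1.1910 0.7814 -5.2659 2.5120]
Step 4: x=[3.7881 9.5038 13.5816 20.6228] v=[1.5493 0.6493 -5.1378 2.2898]
Step 5: x=[4.1552 9.5681 12.7911 20.9175] v=[1.8356 0.3217 -3.9524 1.4733]
Step 6: x=[4.5554 9.5448 12.3929 20.9620] v=[2.0008 -0.1163 -1.9910 0.2227]
Step 7: x=[4.9547 9.4359 12.4524 20.7210] v=[1.9966 -0.5446 0.2974 -1.2049]
Max displacement = 2.6071

Answer: 2.6071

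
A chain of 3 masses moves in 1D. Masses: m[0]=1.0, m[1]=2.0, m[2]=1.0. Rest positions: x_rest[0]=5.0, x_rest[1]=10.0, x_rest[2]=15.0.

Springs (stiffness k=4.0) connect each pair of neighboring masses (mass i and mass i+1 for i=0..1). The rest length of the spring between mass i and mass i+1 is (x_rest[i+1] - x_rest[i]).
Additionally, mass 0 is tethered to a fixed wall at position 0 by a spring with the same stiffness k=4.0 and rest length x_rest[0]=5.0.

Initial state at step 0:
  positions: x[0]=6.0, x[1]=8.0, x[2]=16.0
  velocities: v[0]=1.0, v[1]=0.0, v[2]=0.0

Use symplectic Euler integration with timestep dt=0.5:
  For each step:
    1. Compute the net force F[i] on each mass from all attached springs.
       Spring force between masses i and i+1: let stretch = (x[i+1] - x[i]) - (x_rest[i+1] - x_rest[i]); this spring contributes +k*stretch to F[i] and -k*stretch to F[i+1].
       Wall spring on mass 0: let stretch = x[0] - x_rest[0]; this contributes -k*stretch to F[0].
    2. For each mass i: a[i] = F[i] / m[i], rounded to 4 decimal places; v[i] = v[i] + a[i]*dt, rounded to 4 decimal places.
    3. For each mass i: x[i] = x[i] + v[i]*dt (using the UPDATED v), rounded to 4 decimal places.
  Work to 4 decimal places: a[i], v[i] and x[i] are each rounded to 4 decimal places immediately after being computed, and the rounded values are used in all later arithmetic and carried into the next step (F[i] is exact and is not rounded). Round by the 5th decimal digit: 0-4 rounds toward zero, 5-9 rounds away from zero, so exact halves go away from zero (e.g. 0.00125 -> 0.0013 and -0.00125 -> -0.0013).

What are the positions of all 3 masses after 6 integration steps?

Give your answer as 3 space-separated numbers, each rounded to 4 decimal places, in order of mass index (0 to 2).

Step 0: x=[6.0000 8.0000 16.0000] v=[1.0000 0.0000 0.0000]
Step 1: x=[2.5000 11.0000 13.0000] v=[-7.0000 6.0000 -6.0000]
Step 2: x=[5.0000 10.7500 13.0000] v=[5.0000 -0.5000 0.0000]
Step 3: x=[8.2500 8.7500 15.7500] v=[6.5000 -4.0000 5.5000]
Step 4: x=[3.7500 10.0000 16.5000] v=[-9.0000 2.5000 1.5000]
Step 5: x=[1.7500 11.3750 15.7500] v=[-4.0000 2.7500 -1.5000]
Step 6: x=[7.6250 10.1250 15.6250] v=[11.7500 -2.5000 -0.2500]

Answer: 7.6250 10.1250 15.6250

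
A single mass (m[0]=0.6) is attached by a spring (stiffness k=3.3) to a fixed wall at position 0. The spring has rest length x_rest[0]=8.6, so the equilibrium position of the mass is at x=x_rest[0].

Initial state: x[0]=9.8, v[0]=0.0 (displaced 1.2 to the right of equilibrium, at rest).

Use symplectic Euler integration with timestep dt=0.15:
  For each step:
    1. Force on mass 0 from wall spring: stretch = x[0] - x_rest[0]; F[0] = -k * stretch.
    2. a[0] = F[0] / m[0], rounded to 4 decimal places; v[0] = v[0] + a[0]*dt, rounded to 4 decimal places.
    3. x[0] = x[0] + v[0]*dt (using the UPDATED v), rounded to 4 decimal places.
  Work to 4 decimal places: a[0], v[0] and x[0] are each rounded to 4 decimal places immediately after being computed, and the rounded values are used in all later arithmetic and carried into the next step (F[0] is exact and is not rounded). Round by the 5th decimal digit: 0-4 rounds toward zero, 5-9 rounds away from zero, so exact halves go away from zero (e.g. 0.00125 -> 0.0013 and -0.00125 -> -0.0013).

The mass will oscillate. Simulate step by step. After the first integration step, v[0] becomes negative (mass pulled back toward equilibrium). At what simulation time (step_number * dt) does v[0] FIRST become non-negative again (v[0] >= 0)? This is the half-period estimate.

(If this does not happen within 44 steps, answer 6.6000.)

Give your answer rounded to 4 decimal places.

Answer: 1.3500

Derivation:
Step 0: x=[9.8000] v=[0.0000]
Step 1: x=[9.6515] v=[-0.9900]
Step 2: x=[9.3729] v=[-1.8575]
Step 3: x=[8.9986] v=[-2.4952]
Step 4: x=[8.5750] v=[-2.8240]
Step 5: x=[8.1545] v=[-2.8034]
Step 6: x=[7.7891] v=[-2.4359]
Step 7: x=[7.5241] v=[-1.7669]
Step 8: x=[7.3922] v=[-0.8793]
Step 9: x=[7.4098] v=[0.1171]
First v>=0 after going negative at step 9, time=1.3500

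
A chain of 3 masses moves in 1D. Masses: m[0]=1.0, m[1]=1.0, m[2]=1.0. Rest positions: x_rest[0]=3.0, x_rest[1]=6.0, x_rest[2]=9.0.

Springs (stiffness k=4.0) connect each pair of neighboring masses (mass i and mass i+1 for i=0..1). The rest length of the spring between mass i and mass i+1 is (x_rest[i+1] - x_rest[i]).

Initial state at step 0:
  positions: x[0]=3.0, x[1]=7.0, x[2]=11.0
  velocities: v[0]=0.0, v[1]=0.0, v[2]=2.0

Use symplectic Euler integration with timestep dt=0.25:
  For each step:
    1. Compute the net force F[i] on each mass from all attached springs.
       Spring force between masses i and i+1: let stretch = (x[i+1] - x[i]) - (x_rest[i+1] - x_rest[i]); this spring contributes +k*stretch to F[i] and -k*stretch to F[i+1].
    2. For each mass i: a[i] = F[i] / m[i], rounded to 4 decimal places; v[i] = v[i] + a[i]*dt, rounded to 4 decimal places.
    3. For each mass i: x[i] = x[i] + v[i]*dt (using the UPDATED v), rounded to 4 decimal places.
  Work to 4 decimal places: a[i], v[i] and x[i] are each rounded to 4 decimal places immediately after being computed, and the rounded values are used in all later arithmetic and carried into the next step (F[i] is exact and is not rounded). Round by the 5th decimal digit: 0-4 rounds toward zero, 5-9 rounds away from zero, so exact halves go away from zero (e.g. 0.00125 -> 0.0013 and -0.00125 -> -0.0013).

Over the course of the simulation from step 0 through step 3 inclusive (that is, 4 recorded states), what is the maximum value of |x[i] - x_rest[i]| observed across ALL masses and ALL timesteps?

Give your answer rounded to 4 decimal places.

Step 0: x=[3.0000 7.0000 11.0000] v=[0.0000 0.0000 2.0000]
Step 1: x=[3.2500 7.0000 11.2500] v=[1.0000 0.0000 1.0000]
Step 2: x=[3.6875 7.1250 11.1875] v=[1.7500 0.5000 -0.2500]
Step 3: x=[4.2344 7.4063 10.8594] v=[2.1875 1.1250 -1.3125]
Max displacement = 2.2500

Answer: 2.2500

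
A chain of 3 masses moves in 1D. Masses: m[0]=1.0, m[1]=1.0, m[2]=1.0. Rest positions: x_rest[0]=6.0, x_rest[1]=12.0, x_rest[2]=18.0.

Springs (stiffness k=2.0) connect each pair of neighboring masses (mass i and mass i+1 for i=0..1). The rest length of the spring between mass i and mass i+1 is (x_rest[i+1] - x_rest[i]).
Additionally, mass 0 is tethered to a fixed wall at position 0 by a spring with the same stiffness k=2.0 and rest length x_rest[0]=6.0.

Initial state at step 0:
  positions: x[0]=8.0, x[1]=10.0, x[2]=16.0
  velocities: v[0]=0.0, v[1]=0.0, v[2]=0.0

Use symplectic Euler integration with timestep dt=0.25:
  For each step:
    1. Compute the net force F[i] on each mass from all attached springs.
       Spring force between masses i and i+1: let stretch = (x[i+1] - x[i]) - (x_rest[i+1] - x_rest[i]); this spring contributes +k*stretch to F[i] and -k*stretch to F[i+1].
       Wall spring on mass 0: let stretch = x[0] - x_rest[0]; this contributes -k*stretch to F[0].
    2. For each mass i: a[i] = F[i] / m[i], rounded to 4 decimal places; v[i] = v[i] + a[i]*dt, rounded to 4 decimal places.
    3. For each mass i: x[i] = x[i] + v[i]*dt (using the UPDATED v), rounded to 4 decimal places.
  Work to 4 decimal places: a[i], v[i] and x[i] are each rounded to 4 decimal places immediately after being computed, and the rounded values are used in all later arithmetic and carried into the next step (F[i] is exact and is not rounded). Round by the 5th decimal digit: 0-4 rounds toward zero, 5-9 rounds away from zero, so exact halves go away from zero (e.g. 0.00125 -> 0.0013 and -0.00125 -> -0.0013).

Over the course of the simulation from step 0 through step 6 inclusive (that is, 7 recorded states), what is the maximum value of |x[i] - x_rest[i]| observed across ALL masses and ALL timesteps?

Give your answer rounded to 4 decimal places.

Step 0: x=[8.0000 10.0000 16.0000] v=[0.0000 0.0000 0.0000]
Step 1: x=[7.2500 10.5000 16.0000] v=[-3.0000 2.0000 0.0000]
Step 2: x=[6.0000 11.2813 16.0625] v=[-5.0000 3.1250 0.2500]
Step 3: x=[4.6602 12.0001 16.2774] v=[-5.3594 2.8750 0.8594]
Step 4: x=[3.6553 12.3360 16.7076] v=[-4.0196 1.3437 1.7208]
Step 5: x=[3.2786 12.1333 17.3414] v=[-1.5069 -0.8109 2.5350]
Step 6: x=[3.5989 11.4748 18.0742] v=[1.2812 -2.6342 2.9310]
Max displacement = 2.7214

Answer: 2.7214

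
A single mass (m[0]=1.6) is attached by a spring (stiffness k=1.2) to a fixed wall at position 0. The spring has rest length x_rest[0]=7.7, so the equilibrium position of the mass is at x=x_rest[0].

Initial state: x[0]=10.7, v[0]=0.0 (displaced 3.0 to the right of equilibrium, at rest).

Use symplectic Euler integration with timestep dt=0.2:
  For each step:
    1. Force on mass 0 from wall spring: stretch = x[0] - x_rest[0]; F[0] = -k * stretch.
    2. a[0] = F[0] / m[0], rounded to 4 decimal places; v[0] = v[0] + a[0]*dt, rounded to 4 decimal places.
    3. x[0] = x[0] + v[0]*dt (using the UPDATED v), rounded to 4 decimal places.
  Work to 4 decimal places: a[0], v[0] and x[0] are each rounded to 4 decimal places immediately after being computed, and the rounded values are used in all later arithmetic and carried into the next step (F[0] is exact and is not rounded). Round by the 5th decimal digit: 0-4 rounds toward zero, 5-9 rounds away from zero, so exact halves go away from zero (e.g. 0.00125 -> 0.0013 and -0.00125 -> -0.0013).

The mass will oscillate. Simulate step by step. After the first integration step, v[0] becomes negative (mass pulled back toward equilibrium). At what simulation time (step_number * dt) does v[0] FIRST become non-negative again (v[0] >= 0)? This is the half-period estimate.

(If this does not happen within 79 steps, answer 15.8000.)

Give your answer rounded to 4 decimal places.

Answer: 3.8000

Derivation:
Step 0: x=[10.7000] v=[0.0000]
Step 1: x=[10.6100] v=[-0.4500]
Step 2: x=[10.4327] v=[-0.8865]
Step 3: x=[10.1734] v=[-1.2964]
Step 4: x=[9.8399] v=[-1.6674]
Step 5: x=[9.4422] v=[-1.9884]
Step 6: x=[8.9923] v=[-2.2497]
Step 7: x=[8.5036] v=[-2.4435]
Step 8: x=[7.9908] v=[-2.5640]
Step 9: x=[7.4693] v=[-2.6076]
Step 10: x=[6.9547] v=[-2.5730]
Step 11: x=[6.4625] v=[-2.4612]
Step 12: x=[6.0074] v=[-2.2756]
Step 13: x=[5.6031] v=[-2.0217]
Step 14: x=[5.2617] v=[-1.7072]
Step 15: x=[4.9934] v=[-1.3415]
Step 16: x=[4.8063] v=[-0.9355]
Step 17: x=[4.7060] v=[-0.5014]
Step 18: x=[4.6955] v=[-0.0523]
Step 19: x=[4.7752] v=[0.3984]
First v>=0 after going negative at step 19, time=3.8000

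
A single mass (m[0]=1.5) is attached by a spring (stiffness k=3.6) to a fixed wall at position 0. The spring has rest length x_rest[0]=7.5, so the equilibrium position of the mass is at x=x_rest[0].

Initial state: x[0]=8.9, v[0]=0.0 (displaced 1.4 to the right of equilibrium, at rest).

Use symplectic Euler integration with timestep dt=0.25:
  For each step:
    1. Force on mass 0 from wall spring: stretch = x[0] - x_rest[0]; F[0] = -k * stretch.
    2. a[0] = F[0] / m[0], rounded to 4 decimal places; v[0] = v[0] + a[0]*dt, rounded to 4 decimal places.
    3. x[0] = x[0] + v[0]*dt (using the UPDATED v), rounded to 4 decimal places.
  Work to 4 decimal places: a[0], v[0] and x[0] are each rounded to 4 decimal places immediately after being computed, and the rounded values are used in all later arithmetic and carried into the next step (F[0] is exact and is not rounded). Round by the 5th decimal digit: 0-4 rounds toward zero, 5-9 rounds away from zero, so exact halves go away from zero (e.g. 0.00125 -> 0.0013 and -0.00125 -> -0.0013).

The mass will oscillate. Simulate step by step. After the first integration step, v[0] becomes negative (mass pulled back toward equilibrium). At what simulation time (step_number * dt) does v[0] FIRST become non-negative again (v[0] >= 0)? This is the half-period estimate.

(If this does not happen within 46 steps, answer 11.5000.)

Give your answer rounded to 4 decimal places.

Step 0: x=[8.9000] v=[0.0000]
Step 1: x=[8.6900] v=[-0.8400]
Step 2: x=[8.3015] v=[-1.5540]
Step 3: x=[7.7928] v=[-2.0349]
Step 4: x=[7.2402] v=[-2.2106]
Step 5: x=[6.7265] v=[-2.0547]
Step 6: x=[6.3289] v=[-1.5906]
Step 7: x=[6.1069] v=[-0.8880]
Step 8: x=[6.0939] v=[-0.0522]
Step 9: x=[6.2918] v=[0.7915]
First v>=0 after going negative at step 9, time=2.2500

Answer: 2.2500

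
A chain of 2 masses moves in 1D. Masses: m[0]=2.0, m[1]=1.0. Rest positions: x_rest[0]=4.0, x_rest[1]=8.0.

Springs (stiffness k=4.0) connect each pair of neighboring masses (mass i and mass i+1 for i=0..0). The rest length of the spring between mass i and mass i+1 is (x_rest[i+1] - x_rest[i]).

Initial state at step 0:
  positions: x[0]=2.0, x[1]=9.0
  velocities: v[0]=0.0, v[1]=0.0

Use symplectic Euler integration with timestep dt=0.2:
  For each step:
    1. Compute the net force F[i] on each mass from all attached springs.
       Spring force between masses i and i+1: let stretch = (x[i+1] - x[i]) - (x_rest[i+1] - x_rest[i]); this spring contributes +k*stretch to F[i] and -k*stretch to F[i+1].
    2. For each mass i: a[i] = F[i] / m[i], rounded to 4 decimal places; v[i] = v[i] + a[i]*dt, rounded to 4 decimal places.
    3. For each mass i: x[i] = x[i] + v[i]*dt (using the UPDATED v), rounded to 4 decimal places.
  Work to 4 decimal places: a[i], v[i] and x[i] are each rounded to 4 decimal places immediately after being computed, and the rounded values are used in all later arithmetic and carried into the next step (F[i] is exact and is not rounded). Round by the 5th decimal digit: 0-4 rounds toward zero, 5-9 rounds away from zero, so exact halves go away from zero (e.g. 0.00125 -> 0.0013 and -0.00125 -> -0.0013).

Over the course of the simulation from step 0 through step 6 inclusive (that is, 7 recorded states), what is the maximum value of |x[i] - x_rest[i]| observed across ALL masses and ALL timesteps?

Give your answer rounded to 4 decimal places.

Step 0: x=[2.0000 9.0000] v=[0.0000 0.0000]
Step 1: x=[2.2400 8.5200] v=[1.2000 -2.4000]
Step 2: x=[2.6624 7.6752] v=[2.1120 -4.2240]
Step 3: x=[3.1658 6.6684] v=[2.5171 -5.0342]
Step 4: x=[3.6294 5.7411] v=[2.3181 -4.6363]
Step 5: x=[3.9420 5.1160] v=[1.5628 -3.1257]
Step 6: x=[4.0285 4.9430] v=[0.4324 -0.8649]
Max displacement = 3.0570

Answer: 3.0570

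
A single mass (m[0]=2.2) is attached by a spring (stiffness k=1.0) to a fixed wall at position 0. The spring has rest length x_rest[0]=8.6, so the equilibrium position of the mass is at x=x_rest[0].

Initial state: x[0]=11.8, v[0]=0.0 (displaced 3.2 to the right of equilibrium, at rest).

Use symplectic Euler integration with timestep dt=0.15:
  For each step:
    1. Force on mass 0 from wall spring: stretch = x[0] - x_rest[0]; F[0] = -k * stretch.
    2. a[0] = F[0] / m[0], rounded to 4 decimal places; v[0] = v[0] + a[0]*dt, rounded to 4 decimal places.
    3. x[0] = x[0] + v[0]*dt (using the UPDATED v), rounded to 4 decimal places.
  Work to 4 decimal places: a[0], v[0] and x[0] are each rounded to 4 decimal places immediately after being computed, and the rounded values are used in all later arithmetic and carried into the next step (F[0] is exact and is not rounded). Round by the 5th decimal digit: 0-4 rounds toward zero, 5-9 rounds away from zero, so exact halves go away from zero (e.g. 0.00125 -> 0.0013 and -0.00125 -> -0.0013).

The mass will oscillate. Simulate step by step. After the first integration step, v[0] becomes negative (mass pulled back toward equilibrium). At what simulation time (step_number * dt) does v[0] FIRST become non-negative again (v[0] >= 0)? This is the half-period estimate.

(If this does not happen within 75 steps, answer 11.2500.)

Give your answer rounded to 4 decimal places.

Answer: 4.8000

Derivation:
Step 0: x=[11.8000] v=[0.0000]
Step 1: x=[11.7673] v=[-0.2182]
Step 2: x=[11.7022] v=[-0.4342]
Step 3: x=[11.6053] v=[-0.6457]
Step 4: x=[11.4777] v=[-0.8506]
Step 5: x=[11.3207] v=[-1.0468]
Step 6: x=[11.1359] v=[-1.2323]
Step 7: x=[10.9251] v=[-1.4052]
Step 8: x=[10.6905] v=[-1.5637]
Step 9: x=[10.4346] v=[-1.7062]
Step 10: x=[10.1599] v=[-1.8313]
Step 11: x=[9.8692] v=[-1.9377]
Step 12: x=[9.5656] v=[-2.0242]
Step 13: x=[9.2521] v=[-2.0900]
Step 14: x=[8.9319] v=[-2.1345]
Step 15: x=[8.6083] v=[-2.1571]
Step 16: x=[8.2846] v=[-2.1577]
Step 17: x=[7.9642] v=[-2.1362]
Step 18: x=[7.6503] v=[-2.0929]
Step 19: x=[7.3461] v=[-2.0281]
Step 20: x=[7.0547] v=[-1.9426]
Step 21: x=[6.7791] v=[-1.8372]
Step 22: x=[6.5222] v=[-1.7130]
Step 23: x=[6.2865] v=[-1.5713]
Step 24: x=[6.0745] v=[-1.4136]
Step 25: x=[5.8883] v=[-1.2414]
Step 26: x=[5.7298] v=[-1.0565]
Step 27: x=[5.6007] v=[-0.8608]
Step 28: x=[5.5023] v=[-0.6563]
Step 29: x=[5.4355] v=[-0.4451]
Step 30: x=[5.4011] v=[-0.2293]
Step 31: x=[5.3994] v=[-0.0112]
Step 32: x=[5.4305] v=[0.2070]
First v>=0 after going negative at step 32, time=4.8000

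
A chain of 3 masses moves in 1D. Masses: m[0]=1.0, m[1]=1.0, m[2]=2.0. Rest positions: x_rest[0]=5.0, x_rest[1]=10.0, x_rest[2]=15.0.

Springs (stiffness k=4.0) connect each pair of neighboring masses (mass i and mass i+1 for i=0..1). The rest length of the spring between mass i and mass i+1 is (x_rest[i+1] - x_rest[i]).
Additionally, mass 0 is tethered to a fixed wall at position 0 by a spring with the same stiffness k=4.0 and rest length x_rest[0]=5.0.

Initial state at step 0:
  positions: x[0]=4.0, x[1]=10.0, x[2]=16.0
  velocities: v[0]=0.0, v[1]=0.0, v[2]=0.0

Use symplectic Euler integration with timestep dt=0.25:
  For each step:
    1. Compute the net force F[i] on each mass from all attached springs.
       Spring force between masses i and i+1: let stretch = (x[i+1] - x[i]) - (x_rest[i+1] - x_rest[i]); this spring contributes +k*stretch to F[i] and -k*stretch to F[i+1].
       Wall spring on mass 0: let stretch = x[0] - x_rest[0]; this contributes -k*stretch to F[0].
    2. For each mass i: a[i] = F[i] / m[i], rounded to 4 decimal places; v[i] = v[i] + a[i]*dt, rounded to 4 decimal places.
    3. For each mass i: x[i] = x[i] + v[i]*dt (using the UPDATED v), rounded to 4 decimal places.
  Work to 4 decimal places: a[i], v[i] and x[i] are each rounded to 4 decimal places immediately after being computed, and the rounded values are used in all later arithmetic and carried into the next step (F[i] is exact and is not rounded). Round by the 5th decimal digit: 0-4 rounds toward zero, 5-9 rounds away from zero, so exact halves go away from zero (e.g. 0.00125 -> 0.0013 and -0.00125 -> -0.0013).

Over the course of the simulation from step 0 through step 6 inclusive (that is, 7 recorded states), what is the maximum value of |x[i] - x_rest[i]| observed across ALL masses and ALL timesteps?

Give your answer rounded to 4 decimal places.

Answer: 1.1885

Derivation:
Step 0: x=[4.0000 10.0000 16.0000] v=[0.0000 0.0000 0.0000]
Step 1: x=[4.5000 10.0000 15.8750] v=[2.0000 0.0000 -0.5000]
Step 2: x=[5.2500 10.0938 15.6406] v=[3.0000 0.3750 -0.9375]
Step 3: x=[5.8985 10.3633 15.3379] v=[2.5938 1.0780 -1.2109]
Step 4: x=[6.1885 10.7603 15.0384] v=[1.1601 1.5878 -1.1982]
Step 5: x=[6.0744 11.0838 14.8291] v=[-0.4566 1.2941 -0.8373]
Step 6: x=[5.6940 11.0913 14.7766] v=[-1.5216 0.0300 -0.2100]
Max displacement = 1.1885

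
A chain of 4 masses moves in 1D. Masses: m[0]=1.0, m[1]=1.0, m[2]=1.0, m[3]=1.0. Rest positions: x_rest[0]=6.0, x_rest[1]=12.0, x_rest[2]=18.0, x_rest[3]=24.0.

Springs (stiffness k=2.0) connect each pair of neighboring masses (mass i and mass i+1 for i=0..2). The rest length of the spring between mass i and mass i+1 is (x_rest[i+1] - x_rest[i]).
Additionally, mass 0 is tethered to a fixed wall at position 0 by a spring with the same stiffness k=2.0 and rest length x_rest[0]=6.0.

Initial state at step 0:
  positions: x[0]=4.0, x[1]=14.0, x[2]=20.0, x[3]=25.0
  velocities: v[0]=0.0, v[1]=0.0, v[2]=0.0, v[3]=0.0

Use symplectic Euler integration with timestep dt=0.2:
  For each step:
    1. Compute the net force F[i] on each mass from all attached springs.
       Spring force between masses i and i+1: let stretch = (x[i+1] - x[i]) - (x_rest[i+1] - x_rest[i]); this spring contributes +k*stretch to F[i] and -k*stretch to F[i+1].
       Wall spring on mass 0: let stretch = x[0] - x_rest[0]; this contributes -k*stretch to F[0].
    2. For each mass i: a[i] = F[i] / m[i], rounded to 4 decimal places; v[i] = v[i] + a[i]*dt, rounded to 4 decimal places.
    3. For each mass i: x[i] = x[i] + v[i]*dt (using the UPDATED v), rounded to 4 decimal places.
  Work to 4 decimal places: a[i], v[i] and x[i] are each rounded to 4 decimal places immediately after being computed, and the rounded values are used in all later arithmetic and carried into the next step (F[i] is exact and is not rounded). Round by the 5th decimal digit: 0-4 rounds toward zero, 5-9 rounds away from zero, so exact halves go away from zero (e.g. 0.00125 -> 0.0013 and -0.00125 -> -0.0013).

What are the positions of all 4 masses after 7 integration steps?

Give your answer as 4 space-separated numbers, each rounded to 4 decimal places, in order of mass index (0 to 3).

Step 0: x=[4.0000 14.0000 20.0000 25.0000] v=[0.0000 0.0000 0.0000 0.0000]
Step 1: x=[4.4800 13.6800 19.9200 25.0800] v=[2.4000 -1.6000 -0.4000 0.4000]
Step 2: x=[5.3376 13.1232 19.7536 25.2272] v=[4.2880 -2.7840 -0.8320 0.7360]
Step 3: x=[6.3910 12.4740 19.4947 25.4165] v=[5.2672 -3.2461 -1.2947 0.9466]
Step 4: x=[7.4198 11.8998 19.1478 25.6121] v=[5.1440 -2.8710 -1.7343 0.9779]
Step 5: x=[8.2134 11.5470 18.7382 25.7705] v=[3.9681 -1.7638 -2.0478 0.7922]
Step 6: x=[8.6166 11.5028 18.3159 25.8464] v=[2.0162 -0.2208 -2.1114 0.3793]
Step 7: x=[8.5614 11.7728 17.9510 25.7998] v=[-0.2760 1.3500 -1.8244 -0.2329]

Answer: 8.5614 11.7728 17.9510 25.7998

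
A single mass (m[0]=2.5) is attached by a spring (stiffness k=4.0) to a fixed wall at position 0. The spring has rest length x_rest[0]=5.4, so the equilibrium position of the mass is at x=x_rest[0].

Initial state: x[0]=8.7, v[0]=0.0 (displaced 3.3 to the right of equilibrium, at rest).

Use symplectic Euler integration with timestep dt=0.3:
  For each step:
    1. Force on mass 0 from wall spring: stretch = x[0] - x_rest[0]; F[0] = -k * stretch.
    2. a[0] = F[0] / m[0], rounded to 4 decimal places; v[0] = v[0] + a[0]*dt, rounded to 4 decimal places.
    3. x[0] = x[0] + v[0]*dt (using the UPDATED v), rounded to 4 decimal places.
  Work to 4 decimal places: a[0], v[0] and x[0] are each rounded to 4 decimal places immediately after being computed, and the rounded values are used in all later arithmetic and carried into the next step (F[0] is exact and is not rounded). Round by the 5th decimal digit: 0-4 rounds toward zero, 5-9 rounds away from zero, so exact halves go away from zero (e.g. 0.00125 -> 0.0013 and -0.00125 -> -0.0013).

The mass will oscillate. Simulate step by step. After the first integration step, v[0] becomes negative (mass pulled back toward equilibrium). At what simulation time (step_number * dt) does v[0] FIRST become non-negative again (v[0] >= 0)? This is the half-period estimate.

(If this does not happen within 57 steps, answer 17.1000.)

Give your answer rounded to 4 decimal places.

Answer: 2.7000

Derivation:
Step 0: x=[8.7000] v=[0.0000]
Step 1: x=[8.2248] v=[-1.5840]
Step 2: x=[7.3428] v=[-2.9399]
Step 3: x=[6.1811] v=[-3.8725]
Step 4: x=[4.9069] v=[-4.2474]
Step 5: x=[3.7037] v=[-4.0107]
Step 6: x=[2.7448] v=[-3.1965]
Step 7: x=[2.1682] v=[-1.9220]
Step 8: x=[2.0570] v=[-0.3707]
Step 9: x=[2.4272] v=[1.2339]
First v>=0 after going negative at step 9, time=2.7000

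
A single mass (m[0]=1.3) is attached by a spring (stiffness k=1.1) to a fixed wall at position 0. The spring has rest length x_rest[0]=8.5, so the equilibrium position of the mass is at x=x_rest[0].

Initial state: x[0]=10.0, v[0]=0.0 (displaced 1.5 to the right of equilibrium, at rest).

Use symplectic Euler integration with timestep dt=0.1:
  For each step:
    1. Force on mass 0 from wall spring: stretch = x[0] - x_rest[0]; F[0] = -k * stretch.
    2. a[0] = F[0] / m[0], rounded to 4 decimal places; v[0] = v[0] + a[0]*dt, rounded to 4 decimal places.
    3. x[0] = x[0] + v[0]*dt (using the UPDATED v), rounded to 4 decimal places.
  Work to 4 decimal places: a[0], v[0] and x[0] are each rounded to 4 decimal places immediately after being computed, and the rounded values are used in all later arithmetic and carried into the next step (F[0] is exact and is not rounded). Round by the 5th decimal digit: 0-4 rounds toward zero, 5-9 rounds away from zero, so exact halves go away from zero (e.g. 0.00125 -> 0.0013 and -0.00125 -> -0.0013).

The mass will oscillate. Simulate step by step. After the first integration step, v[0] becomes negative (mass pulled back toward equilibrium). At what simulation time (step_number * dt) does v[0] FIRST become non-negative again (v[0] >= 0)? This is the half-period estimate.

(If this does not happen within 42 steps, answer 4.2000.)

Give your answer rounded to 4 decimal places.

Answer: 3.5000

Derivation:
Step 0: x=[10.0000] v=[0.0000]
Step 1: x=[9.9873] v=[-0.1269]
Step 2: x=[9.9620] v=[-0.2528]
Step 3: x=[9.9244] v=[-0.3765]
Step 4: x=[9.8747] v=[-0.4970]
Step 5: x=[9.8134] v=[-0.6133]
Step 6: x=[9.7410] v=[-0.7244]
Step 7: x=[9.6581] v=[-0.8294]
Step 8: x=[9.5654] v=[-0.9274]
Step 9: x=[9.4636] v=[-1.0176]
Step 10: x=[9.3537] v=[-1.0991]
Step 11: x=[9.2366] v=[-1.1713]
Step 12: x=[9.1132] v=[-1.2336]
Step 13: x=[8.9847] v=[-1.2855]
Step 14: x=[8.8521] v=[-1.3265]
Step 15: x=[8.7165] v=[-1.3563]
Step 16: x=[8.5790] v=[-1.3746]
Step 17: x=[8.4409] v=[-1.3813]
Step 18: x=[8.3033] v=[-1.3763]
Step 19: x=[8.1673] v=[-1.3597]
Step 20: x=[8.0341] v=[-1.3316]
Step 21: x=[7.9049] v=[-1.2922]
Step 22: x=[7.7807] v=[-1.2419]
Step 23: x=[7.6626] v=[-1.1810]
Step 24: x=[7.5516] v=[-1.1101]
Step 25: x=[7.4486] v=[-1.0299]
Step 26: x=[7.3545] v=[-0.9409]
Step 27: x=[7.2701] v=[-0.8440]
Step 28: x=[7.1961] v=[-0.7399]
Step 29: x=[7.1331] v=[-0.6296]
Step 30: x=[7.0817] v=[-0.5139]
Step 31: x=[7.0423] v=[-0.3939]
Step 32: x=[7.0152] v=[-0.2706]
Step 33: x=[7.0007] v=[-0.1450]
Step 34: x=[6.9989] v=[-0.0181]
Step 35: x=[7.0098] v=[0.1089]
First v>=0 after going negative at step 35, time=3.5000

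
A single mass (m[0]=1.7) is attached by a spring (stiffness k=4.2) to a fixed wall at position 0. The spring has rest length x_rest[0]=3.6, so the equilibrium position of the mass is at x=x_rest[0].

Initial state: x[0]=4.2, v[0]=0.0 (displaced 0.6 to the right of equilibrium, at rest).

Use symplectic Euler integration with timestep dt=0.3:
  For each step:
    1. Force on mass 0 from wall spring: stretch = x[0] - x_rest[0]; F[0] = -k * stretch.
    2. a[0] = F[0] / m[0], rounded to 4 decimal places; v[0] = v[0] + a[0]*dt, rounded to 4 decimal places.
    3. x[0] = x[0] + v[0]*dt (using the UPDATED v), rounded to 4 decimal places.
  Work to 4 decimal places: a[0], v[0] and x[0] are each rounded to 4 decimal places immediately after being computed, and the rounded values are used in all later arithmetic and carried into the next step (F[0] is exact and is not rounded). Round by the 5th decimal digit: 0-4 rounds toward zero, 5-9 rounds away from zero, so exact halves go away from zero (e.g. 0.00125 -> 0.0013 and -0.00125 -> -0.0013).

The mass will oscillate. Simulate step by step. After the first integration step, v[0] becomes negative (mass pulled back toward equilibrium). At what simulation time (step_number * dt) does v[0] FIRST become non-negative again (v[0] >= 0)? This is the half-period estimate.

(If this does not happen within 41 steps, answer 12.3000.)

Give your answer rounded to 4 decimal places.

Step 0: x=[4.2000] v=[0.0000]
Step 1: x=[4.0666] v=[-0.4447]
Step 2: x=[3.8295] v=[-0.7905]
Step 3: x=[3.5413] v=[-0.9606]
Step 4: x=[3.2662] v=[-0.9171]
Step 5: x=[3.0653] v=[-0.6697]
Step 6: x=[2.9833] v=[-0.2734]
Step 7: x=[3.0384] v=[0.1837]
First v>=0 after going negative at step 7, time=2.1000

Answer: 2.1000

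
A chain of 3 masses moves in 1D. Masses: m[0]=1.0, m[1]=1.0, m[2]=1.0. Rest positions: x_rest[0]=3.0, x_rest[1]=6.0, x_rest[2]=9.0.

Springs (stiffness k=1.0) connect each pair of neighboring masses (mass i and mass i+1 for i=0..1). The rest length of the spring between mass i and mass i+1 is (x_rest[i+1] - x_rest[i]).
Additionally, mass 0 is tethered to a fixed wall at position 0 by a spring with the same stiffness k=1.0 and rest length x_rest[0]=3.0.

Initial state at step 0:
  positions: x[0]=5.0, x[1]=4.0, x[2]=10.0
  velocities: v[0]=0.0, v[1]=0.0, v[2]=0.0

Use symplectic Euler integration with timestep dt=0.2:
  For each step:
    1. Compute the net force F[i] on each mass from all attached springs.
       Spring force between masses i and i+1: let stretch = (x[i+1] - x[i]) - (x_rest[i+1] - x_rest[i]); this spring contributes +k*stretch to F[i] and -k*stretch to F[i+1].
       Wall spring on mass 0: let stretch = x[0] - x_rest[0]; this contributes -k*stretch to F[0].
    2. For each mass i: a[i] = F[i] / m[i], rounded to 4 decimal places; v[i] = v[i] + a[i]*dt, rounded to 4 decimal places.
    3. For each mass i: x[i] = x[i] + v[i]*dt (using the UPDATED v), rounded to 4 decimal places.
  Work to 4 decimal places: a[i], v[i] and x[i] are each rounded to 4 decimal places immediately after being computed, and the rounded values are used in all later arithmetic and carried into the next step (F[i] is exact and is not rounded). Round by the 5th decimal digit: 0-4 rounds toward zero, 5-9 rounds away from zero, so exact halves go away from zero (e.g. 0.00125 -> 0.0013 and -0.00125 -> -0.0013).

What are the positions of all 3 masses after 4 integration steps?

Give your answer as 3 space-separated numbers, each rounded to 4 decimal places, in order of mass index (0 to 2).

Step 0: x=[5.0000 4.0000 10.0000] v=[0.0000 0.0000 0.0000]
Step 1: x=[4.7600 4.2800 9.8800] v=[-1.2000 1.4000 -0.6000]
Step 2: x=[4.3104 4.8032 9.6560] v=[-2.2480 2.6160 -1.1200]
Step 3: x=[3.7081 5.5008 9.3579] v=[-3.0115 3.4880 -1.4906]
Step 4: x=[3.0292 6.2810 9.0255] v=[-3.3946 3.9009 -1.6620]

Answer: 3.0292 6.2810 9.0255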